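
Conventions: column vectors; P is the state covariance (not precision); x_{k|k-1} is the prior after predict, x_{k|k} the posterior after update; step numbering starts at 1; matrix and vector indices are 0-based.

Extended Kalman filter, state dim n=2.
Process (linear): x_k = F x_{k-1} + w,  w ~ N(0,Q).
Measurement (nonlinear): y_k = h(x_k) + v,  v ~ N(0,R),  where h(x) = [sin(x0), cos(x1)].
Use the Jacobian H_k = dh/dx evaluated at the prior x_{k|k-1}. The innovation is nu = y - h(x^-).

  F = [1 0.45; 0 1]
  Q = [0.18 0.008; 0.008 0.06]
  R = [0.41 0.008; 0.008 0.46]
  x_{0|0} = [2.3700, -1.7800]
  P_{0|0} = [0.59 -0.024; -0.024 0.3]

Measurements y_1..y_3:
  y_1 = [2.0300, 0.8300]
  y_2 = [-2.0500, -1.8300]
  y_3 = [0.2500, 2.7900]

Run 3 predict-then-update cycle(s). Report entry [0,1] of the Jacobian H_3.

step 1: x^-=[1.5690, -1.7800]  P^-=[0.8092 0.1190; 0.1190 0.3600]  H_jac=[0.0018 0.0000; 0.0000 0.9782]  S=[0.4100 0.0082; 0.0082 0.8045]  K=[0.0006 0.1447; -0.0082 0.4378]  nu=[1.0300, 1.0377]  x^+=[1.7198, -1.3342]  P^+=[0.7923 0.0680; 0.0680 0.2058]
step 2: x^-=[1.1194, -1.3342]  P^-=[1.0752 0.1687; 0.1687 0.2658]  H_jac=[0.4362 0.0000; 0.0000 0.9721]  S=[0.6146 0.0795; 0.0795 0.7112]  K=[0.7441 0.1474; 0.0738 0.3551]  nu=[-2.9499, -2.0644]  x^+=[-1.3797, -2.2848]  P^+=[0.7021 0.0758; 0.0758 0.1686]
step 3: x^-=[-2.4078, -2.2848]  P^-=[0.9845 0.1597; 0.1597 0.2286]  H_jac=[-0.7427 0.0000; 0.0000 0.7557]  S=[0.9530 -0.0816; -0.0816 0.5906]  K=[-0.7587 0.0995; -0.1006 0.2787]  nu=[0.9197, 3.4449]  x^+=[-2.7628, -1.4174]  P^+=[0.4178 0.0525; 0.0525 0.1686]

H_jac[0,1] = 0.0000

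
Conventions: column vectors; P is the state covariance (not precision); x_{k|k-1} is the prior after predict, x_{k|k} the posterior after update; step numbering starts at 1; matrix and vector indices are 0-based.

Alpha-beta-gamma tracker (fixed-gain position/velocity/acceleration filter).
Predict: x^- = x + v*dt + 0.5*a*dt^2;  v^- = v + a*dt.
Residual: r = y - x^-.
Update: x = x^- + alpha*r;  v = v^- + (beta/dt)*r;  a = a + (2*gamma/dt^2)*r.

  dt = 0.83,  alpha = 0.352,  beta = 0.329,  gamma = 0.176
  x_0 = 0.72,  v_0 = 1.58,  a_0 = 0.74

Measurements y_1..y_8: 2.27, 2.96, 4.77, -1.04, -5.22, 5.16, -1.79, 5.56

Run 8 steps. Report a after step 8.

step 1: x_pred=2.2863  r=-0.0163  x^+=2.2806  v^+=2.1877  a^+=0.7317
step 2: x_pred=4.3484  r=-1.3884  x^+=3.8597  v^+=2.2447  a^+=0.0223
step 3: x_pred=5.7304  r=-0.9604  x^+=5.3924  v^+=1.8825  a^+=-0.4685
step 4: x_pred=6.7934  r=-7.8334  x^+=4.0361  v^+=-1.6115  a^+=-4.4711
step 5: x_pred=1.1585  r=-6.3785  x^+=-1.0867  v^+=-7.8508  a^+=-7.7302
step 6: x_pred=-10.2656  r=15.4256  x^+=-4.8358  v^+=-8.1524  a^+=0.1516
step 7: x_pred=-11.5500  r=9.7600  x^+=-8.1145  v^+=-4.1578  a^+=5.1386
step 8: x_pred=-9.7955  r=15.3555  x^+=-4.3904  v^+=6.1939  a^+=12.9846

a_post = 12.9846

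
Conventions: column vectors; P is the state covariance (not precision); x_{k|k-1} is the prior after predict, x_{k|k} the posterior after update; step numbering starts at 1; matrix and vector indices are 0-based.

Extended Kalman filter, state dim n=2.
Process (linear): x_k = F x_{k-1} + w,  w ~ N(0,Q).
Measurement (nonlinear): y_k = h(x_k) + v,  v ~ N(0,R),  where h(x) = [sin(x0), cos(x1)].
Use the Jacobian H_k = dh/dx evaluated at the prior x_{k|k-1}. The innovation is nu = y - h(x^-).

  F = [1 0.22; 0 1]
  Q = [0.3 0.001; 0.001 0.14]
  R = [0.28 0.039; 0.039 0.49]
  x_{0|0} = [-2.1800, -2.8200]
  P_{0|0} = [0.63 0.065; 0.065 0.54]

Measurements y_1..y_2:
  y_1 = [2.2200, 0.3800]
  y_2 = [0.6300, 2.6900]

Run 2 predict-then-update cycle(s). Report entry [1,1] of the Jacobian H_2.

H_jac[1,1] = 0.4404

step 1: x^-=[-2.8004, -2.8200]  P^-=[0.9847 0.1848; 0.1848 0.6800]  H_jac=[-0.9424 0.0000; 0.0000 0.3161]  S=[1.1545 -0.0160; -0.0160 0.5579]  K=[-0.8027 0.0816; -0.1455 0.3810]  nu=[2.5546, 1.3287]  x^+=[-4.7425, -2.6855]  P^+=[0.2351 0.0275; 0.0275 0.5728]
step 2: x^-=[-5.3333, -2.6855]  P^-=[0.5749 0.1545; 0.1545 0.7128]  H_jac=[0.5818 0.0000; 0.0000 0.4404]  S=[0.4746 0.0786; 0.0786 0.6283]  K=[0.7014 0.0206; 0.1089 0.4860]  nu=[-0.1834, 3.5878]  x^+=[-5.3881, -0.9617]  P^+=[0.3389 0.0850; 0.0850 0.5504]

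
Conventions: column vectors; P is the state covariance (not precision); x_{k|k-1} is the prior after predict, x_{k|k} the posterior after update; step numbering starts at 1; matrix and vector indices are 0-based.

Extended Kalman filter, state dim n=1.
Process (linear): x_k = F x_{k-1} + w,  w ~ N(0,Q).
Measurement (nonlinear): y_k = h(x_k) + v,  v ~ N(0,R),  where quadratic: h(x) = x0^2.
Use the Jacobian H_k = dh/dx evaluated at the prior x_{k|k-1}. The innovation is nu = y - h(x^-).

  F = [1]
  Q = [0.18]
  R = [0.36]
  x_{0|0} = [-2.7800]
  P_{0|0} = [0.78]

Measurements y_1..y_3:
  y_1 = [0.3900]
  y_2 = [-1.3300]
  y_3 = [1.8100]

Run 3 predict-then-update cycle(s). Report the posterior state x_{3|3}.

x_post = [-1.0800]

step 1: x^-=[-2.7800]  P^-=[0.9600]  H_jac=[-5.5600]  S=[30.0371]  K=[-0.1777]  nu=[-7.3384]  x^+=[-1.4760]  P^+=[0.0115]
step 2: x^-=[-1.4760]  P^-=[0.1915]  H_jac=[-2.9519]  S=[2.0288]  K=[-0.2786]  nu=[-3.5085]  x^+=[-0.4983]  P^+=[0.0340]
step 3: x^-=[-0.4983]  P^-=[0.2140]  H_jac=[-0.9967]  S=[0.5726]  K=[-0.3725]  nu=[1.5617]  x^+=[-1.0800]  P^+=[0.1345]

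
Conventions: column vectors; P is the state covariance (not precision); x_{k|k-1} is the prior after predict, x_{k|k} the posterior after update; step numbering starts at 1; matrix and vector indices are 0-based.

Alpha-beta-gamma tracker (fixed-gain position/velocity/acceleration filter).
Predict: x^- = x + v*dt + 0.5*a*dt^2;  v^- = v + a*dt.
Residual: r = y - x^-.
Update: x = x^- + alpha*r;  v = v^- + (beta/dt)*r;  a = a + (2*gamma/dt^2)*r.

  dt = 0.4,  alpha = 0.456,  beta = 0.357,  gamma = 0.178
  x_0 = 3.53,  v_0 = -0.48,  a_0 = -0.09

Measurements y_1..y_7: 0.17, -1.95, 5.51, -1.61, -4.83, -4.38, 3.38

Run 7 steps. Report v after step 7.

step 1: x_pred=3.3308  r=-3.1608  x^+=1.8895  v^+=-3.3370  a^+=-7.1228
step 2: x_pred=-0.0152  r=-1.9348  x^+=-0.8974  v^+=-7.9130  a^+=-11.4278
step 3: x_pred=-4.9769  r=10.4869  x^+=-0.1949  v^+=-3.1246  a^+=11.9054
step 4: x_pred=-0.4922  r=-1.1178  x^+=-1.0019  v^+=0.6400  a^+=9.4184
step 5: x_pred=0.0075  r=-4.8375  x^+=-2.1984  v^+=0.0899  a^+=-1.3451
step 6: x_pred=-2.2700  r=-2.1100  x^+=-3.2322  v^+=-2.3313  a^+=-6.0397
step 7: x_pred=-4.6479  r=8.0279  x^+=-0.9872  v^+=2.4177  a^+=11.8223

v_post = 2.4177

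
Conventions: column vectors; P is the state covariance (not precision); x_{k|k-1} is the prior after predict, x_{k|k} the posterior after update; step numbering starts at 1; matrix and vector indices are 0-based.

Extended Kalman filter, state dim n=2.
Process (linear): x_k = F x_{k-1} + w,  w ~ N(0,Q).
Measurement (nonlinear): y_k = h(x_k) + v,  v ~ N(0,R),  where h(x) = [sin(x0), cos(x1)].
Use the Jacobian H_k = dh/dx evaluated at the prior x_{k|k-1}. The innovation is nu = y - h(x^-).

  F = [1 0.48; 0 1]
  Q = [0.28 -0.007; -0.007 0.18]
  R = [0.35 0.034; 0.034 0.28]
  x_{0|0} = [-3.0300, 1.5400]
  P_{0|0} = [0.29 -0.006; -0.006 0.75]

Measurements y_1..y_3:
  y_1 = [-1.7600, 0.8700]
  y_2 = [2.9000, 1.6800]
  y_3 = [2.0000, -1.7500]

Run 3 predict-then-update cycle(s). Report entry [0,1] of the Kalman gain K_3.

K[0,1] = -0.1585

step 1: x^-=[-2.2908, 1.5400]  P^-=[0.7370 0.3470; 0.3470 0.9300]  H_jac=[-0.6594 0.0000; 0.0000 -0.9995]  S=[0.6705 0.2627; 0.2627 1.2091]  K=[-0.6695 -0.1414; -0.0438 -0.7593]  nu=[-1.0082, 0.8392]  x^+=[-1.7345, 0.9469]  P^+=[0.3626 0.0624; 0.0624 0.2142]
step 2: x^-=[-1.2800, 0.9469]  P^-=[0.7519 0.1582; 0.1582 0.3942]  H_jac=[0.2867 0.0000; 0.0000 -0.8116]  S=[0.4118 -0.0028; -0.0028 0.5397]  K=[0.5219 -0.2352; 0.1061 -0.5923]  nu=[3.8580, 1.0958]  x^+=[0.4758, 0.7072]  P^+=[0.6092 0.0593; 0.0593 0.1999]
step 3: x^-=[0.8152, 0.7072]  P^-=[0.9921 0.1482; 0.1482 0.3799]  H_jac=[0.6857 0.0000; 0.0000 -0.6497]  S=[0.8165 -0.0320; -0.0320 0.4404]  K=[0.8270 -0.1585; 0.1028 -0.5530]  nu=[1.2721, -2.5102]  x^+=[2.2652, 2.2261]  P^+=[0.4143 0.0250; 0.0250 0.2329]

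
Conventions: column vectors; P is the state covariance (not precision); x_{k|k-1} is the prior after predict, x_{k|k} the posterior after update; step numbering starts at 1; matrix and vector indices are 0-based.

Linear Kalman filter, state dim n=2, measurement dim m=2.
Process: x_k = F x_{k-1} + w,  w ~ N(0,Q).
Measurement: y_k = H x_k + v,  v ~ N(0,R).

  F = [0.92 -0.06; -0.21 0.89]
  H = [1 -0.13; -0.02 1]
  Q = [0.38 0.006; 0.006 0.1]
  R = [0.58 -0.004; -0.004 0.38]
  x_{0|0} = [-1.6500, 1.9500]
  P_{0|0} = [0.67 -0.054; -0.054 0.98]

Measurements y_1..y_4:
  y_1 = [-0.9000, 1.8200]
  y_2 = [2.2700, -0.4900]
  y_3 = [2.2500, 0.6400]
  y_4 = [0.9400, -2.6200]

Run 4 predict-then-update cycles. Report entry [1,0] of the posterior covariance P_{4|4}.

step 1: x^-=[-1.6350, 2.0820]  P^-=[0.9566 -0.2207; -0.2207 0.9260]  S=[1.6096 -0.3648; -0.3648 1.3152]  K=[0.6091 -0.0134; -0.0550 0.6922]  nu=[1.0057, -0.2947]  x^+=[-1.0185, 1.8227]  P^+=[0.3533 -0.0005; -0.0005 0.2632]
step 2: x^-=[-1.0464, 1.8361]  P^-=[0.6800 -0.0767; -0.0767 0.3243]  S=[1.2854 -0.1366; -0.1366 0.7076]  K=[0.5342 -0.0245; -0.0444 0.4518]  nu=[3.5551, -2.3470]  x^+=[0.9100, 0.6177]  P^+=[0.3092 -0.0052; -0.0052 0.1718]
step 3: x^-=[0.8001, 0.3586]  P^-=[0.6429 -0.0673; -0.0673 0.2517]  S=[1.2447 -0.1170; -0.1170 0.6346]  K=[0.5207 -0.0302; -0.0436 0.3906]  nu=[1.4965, 0.2974]  x^+=[1.5704, 0.4095]  P^+=[0.3012 -0.0076; -0.0076 0.1485]
step 4: x^-=[1.4202, 0.0347]  P^-=[0.6363 -0.0664; -0.0664 0.2337]  S=[1.2375 -0.1137; -0.1137 0.6166]  K=[0.5181 -0.0328; -0.0439 0.3731]  nu=[-0.4757, -2.6263]  x^+=[1.2599, -0.9242]  P^+=[0.2995 -0.0085; -0.0085 0.1418]

P_post[1,0] = -0.0085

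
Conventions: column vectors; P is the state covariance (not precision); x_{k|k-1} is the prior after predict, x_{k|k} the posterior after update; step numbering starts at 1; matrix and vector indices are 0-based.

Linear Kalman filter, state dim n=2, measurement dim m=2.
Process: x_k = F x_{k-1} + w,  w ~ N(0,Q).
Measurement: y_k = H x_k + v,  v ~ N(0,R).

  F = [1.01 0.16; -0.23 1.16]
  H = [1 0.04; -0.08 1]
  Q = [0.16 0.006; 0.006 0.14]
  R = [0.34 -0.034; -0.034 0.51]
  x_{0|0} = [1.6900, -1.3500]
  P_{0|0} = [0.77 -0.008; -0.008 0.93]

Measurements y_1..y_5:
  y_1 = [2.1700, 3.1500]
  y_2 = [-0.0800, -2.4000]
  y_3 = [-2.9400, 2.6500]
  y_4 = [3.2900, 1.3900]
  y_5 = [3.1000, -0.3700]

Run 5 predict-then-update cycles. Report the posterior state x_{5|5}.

step 1: x^-=[1.4909, -1.9547]  P^-=[0.9667 -0.0093; -0.0093 1.4364]  S=[1.3083 -0.0632; -0.0632 1.9541]  K=[0.7376 -0.0205; 0.0724 0.7378]  nu=[0.7573, 5.2240]  x^+=[1.9424, 1.9544]  P^+=[0.2521 -0.0154; -0.0154 0.3726]
step 2: x^-=[2.2745, 1.8203]  P^-=[0.4218 -0.0009; -0.0009 0.6629]  S=[0.7627 -0.0421; -0.0421 1.1757]  K=[0.5524 -0.0097; 0.0649 0.5662]  nu=[-2.4273, -4.0384]  x^+=[0.9728, -0.6236]  P^+=[0.1885 -0.0086; -0.0086 0.2859]
step 3: x^-=[0.8827, -0.9472]  P^-=[0.3568 0.0055; 0.0055 0.5392]  S=[0.6981 -0.0355; -0.0355 1.0506]  K=[0.5112 -0.0047; 0.0649 0.5150]  nu=[-3.7848, 3.6678]  x^+=[-1.0691, 0.6960]  P^+=[0.1742 -0.0058; -0.0058 0.2600]
step 4: x^-=[-0.9685, 1.0533]  P^-=[0.3425 0.0072; 0.0072 0.5022]  S=[0.6838 -0.0342; -0.0342 1.0132]  K=[0.5011 -0.0031; 0.0647 0.4972]  nu=[4.2163, 0.2593]  x^+=[1.1434, 1.4550]  P^+=[0.1707 -0.0049; -0.0049 0.2510]
step 5: x^-=[1.3876, 1.4248]  P^-=[0.3389 0.0073; 0.0073 0.4894]  S=[0.6803 -0.0342; -0.0342 1.0004]  K=[0.4985 -0.0027; 0.0642 0.4908]  nu=[1.6554, -1.6838]  x^+=[2.2174, 0.7047]  P^+=[0.1698 -0.0048; -0.0048 0.2478]

x_post = [2.2174, 0.7047]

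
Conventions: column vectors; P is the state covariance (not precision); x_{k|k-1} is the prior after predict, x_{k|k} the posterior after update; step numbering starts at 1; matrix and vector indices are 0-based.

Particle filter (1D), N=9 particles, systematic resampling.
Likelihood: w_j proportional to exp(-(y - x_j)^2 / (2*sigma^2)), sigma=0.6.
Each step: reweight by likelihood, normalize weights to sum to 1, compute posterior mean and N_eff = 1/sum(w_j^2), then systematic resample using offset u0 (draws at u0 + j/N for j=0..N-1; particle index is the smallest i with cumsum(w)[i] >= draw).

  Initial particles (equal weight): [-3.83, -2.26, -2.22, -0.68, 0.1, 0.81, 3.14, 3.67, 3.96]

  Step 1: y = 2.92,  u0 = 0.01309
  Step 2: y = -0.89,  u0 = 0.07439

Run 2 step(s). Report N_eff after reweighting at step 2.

N_eff = 6.0073

step 1: w=[0.0000, 0.0000, 0.0000, 0.0000, 0.0000, 0.0013, 0.5780, 0.2830, 0.1376]  mean=3.3999  Neff=2.3085  idx=[6, 6, 6, 6, 6, 6, 7, 7, 8]
step 2: w=[0.1666, 0.1666, 0.1666, 0.1666, 0.1666, 0.1666, 0.0003, 0.0003, 0.0000]  mean=3.1403  Neff=6.0073  idx=[0, 1, 1, 2, 3, 3, 4, 5, 5]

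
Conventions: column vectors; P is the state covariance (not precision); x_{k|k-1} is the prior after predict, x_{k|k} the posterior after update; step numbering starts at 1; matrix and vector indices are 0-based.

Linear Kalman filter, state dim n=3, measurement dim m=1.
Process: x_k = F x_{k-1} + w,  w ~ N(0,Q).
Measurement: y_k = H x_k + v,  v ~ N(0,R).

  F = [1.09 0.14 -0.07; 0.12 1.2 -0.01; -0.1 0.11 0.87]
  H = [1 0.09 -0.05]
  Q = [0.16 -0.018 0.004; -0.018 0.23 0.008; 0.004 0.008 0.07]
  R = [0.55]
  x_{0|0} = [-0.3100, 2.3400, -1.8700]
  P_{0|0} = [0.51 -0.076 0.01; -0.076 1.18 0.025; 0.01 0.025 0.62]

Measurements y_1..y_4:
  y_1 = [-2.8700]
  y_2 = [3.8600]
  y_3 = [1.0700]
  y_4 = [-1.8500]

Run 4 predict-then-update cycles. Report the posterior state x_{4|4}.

x_post = [-0.1320, 2.0791, -0.3920]

step 1: x^-=[0.1206, 2.7895, -1.3385]  P^-=[0.7669 0.1444 -0.0668; 0.1444 1.9141 0.1875; -0.0668 0.1875 0.5634]  S=[1.3648]  K=[0.5739; 0.2251; -0.0572]  nu=[-3.3086]  x^+=[-1.7781, 2.0446, -1.1491]  P^+=[0.3174 -0.0320 -0.0220; -0.0320 1.8449 0.2051; -0.0220 0.2051 0.5589]
step 2: x^-=[-1.5715, 2.2517, -0.5970]  P^-=[0.5656 0.2744 -0.0372; 0.2744 2.8772 0.4578; -0.0372 0.4578 0.5623]  S=[1.1893]  K=[0.4979; 0.4292; -0.0203]  nu=[5.1990]  x^+=[1.0171, 4.4832, -0.7025]  P^+=[0.2708 0.0203 -0.0252; 0.0203 2.6581 0.4682; -0.0252 0.4682 0.5618]
step 3: x^-=[1.7855, 5.5089, -0.2197]  P^-=[0.5374 0.4517 0.0127; 0.4517 4.0563 0.8342; 0.0127 0.8342 0.6237]  S=[1.1943]  K=[0.4835; 0.6489; 0.0474]  nu=[-1.2222]  x^+=[1.1946, 4.7157, -0.2776]  P^+=[0.2582 0.0770 -0.0147; 0.0770 3.5533 0.7975; -0.0147 0.7975 0.6210]
step 4: x^-=[1.9817, 5.8050, 0.1577]  P^-=[0.5496 0.6474 0.0779; 0.6474 5.3536 1.2904; 0.0779 1.2904 0.7391]  S=[1.2419]  K=[0.4863; 0.8573; 0.1265]  nu=[-4.3463]  x^+=[-0.1320, 2.0791, -0.3920]  P^+=[0.2559 0.1296 0.0015; 0.1296 4.4410 1.1558; 0.0015 1.1558 0.7192]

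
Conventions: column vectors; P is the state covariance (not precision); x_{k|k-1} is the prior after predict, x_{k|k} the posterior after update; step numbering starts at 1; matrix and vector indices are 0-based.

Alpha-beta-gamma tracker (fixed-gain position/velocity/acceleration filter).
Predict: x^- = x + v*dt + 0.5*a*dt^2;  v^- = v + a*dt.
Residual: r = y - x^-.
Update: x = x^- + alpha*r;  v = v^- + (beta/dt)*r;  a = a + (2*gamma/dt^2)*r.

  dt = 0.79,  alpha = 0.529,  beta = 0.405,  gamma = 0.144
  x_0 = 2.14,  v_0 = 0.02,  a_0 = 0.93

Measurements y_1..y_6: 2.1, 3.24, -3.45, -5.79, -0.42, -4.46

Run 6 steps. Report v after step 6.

step 1: x_pred=2.4460  r=-0.3460  x^+=2.2630  v^+=0.5773  a^+=0.7703
step 2: x_pred=2.9594  r=0.2806  x^+=3.1079  v^+=1.3297  a^+=0.8998
step 3: x_pred=4.4391  r=-7.8891  x^+=0.2658  v^+=-2.0039  a^+=-2.7407
step 4: x_pred=-2.1725  r=-3.6175  x^+=-4.0862  v^+=-6.0236  a^+=-4.4101
step 5: x_pred=-10.2210  r=9.8010  x^+=-5.0363  v^+=-4.4830  a^+=0.1127
step 6: x_pred=-8.5426  r=4.0826  x^+=-6.3829  v^+=-2.3009  a^+=1.9967

v_post = -2.3009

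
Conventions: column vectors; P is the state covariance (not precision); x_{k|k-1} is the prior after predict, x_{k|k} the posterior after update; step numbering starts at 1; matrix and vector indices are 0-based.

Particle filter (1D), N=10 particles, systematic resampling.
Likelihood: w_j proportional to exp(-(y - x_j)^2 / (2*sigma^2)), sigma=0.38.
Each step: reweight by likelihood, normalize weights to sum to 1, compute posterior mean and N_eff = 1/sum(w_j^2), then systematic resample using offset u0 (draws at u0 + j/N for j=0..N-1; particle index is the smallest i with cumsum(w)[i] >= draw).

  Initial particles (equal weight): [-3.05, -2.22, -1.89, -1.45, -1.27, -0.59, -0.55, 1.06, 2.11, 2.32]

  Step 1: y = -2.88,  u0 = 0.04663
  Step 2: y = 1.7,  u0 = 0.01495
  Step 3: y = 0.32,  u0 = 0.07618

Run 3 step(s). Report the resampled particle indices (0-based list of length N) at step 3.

resampled_idx = [0, 1, 2, 3, 4, 5, 6, 7, 8, 9]

step 1: w=[0.7796, 0.1907, 0.0289, 0.0007, 0.0001, 0.0000, 0.0000, 0.0000, 0.0000, 0.0000]  mean=-2.8568  Neff=1.5506  idx=[0, 0, 0, 0, 0, 0, 0, 0, 1, 1]
step 2: w=[0.0000, 0.0000, 0.0000, 0.0000, 0.0000, 0.0000, 0.0000, 0.0000, 0.5000, 0.5000]  mean=-2.2200  Neff=2.0000  idx=[8, 8, 8, 8, 8, 9, 9, 9, 9, 9]
step 3: w=[0.1000, 0.1000, 0.1000, 0.1000, 0.1000, 0.1000, 0.1000, 0.1000, 0.1000, 0.1000]  mean=-2.2200  Neff=10.0000  idx=[0, 1, 2, 3, 4, 5, 6, 7, 8, 9]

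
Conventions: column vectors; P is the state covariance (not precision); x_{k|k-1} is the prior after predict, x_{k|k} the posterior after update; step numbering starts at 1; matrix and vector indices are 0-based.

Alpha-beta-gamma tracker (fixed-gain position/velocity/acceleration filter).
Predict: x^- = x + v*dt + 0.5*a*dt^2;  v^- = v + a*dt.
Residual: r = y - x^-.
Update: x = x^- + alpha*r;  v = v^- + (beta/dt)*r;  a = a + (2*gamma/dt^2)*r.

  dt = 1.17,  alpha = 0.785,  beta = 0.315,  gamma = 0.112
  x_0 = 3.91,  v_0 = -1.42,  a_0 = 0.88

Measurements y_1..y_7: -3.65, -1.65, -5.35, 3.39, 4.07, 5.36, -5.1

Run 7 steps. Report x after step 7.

step 1: x_pred=2.8509  r=-6.5009  x^+=-2.2523  v^+=-2.1406  a^+=-0.1838
step 2: x_pred=-4.8826  r=3.2326  x^+=-2.3450  v^+=-1.4853  a^+=0.3452
step 3: x_pred=-3.8466  r=-1.5034  x^+=-5.0268  v^+=-1.4862  a^+=0.0992
step 4: x_pred=-6.6978  r=10.0878  x^+=1.2211  v^+=1.3458  a^+=1.7499
step 5: x_pred=3.9934  r=0.0766  x^+=4.0535  v^+=3.4138  a^+=1.7624
step 6: x_pred=9.2539  r=-3.8939  x^+=6.1972  v^+=4.4274  a^+=1.1252
step 7: x_pred=12.1475  r=-17.2475  x^+=-1.3918  v^+=1.1004  a^+=-1.6970

x_post = -1.3918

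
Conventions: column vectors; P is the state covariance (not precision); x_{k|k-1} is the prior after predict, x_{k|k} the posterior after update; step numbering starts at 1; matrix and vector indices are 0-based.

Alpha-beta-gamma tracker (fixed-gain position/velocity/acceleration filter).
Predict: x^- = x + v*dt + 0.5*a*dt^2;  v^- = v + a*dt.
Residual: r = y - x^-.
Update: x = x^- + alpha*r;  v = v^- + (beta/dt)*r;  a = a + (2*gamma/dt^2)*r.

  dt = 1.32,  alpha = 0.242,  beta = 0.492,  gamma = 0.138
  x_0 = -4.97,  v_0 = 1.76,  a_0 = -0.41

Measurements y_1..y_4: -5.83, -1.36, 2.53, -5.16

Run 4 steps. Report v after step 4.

v_post = 0.4613

step 1: x_pred=-3.0040  r=-2.8260  x^+=-3.6879  v^+=0.1655  a^+=-0.8576
step 2: x_pred=-4.2166  r=2.8566  x^+=-3.5253  v^+=0.0981  a^+=-0.4051
step 3: x_pred=-3.7488  r=6.2788  x^+=-2.2293  v^+=1.9036  a^+=0.5894
step 4: x_pred=0.7970  r=-5.9570  x^+=-0.6446  v^+=0.4613  a^+=-0.3542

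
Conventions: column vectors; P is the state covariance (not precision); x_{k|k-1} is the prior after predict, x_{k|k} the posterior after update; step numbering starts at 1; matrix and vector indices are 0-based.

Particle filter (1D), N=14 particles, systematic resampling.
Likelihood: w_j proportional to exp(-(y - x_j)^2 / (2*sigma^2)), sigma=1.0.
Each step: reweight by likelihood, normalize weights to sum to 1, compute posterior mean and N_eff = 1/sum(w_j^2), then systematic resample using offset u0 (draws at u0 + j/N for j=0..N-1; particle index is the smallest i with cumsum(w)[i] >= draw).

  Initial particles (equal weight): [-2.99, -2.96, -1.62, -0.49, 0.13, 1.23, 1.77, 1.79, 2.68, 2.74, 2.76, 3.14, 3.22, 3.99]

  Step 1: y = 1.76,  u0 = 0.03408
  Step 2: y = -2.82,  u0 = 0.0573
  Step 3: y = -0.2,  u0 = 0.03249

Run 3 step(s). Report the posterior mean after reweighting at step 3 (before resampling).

step 1: w=[0.0000, 0.0000, 0.0006, 0.0135, 0.0448, 0.1470, 0.1692, 0.1691, 0.1108, 0.1047, 0.1026, 0.0653, 0.0583, 0.0141]  mean=2.0973  Neff=8.1517  idx=[4, 5, 5, 6, 6, 7, 7, 7, 8, 9, 9, 10, 11, 12]
step 2: w=[0.9502, 0.0202, 0.0202, 0.0020, 0.0020, 0.0018, 0.0018, 0.0018, 0.0000, 0.0000, 0.0000, 0.0000, 0.0000, 0.0000]  mean=0.1900  Neff=1.1065  idx=[0, 0, 0, 0, 0, 0, 0, 0, 0, 0, 0, 0, 0, 2]
step 3: w=[0.0747, 0.0747, 0.0747, 0.0747, 0.0747, 0.0747, 0.0747, 0.0747, 0.0747, 0.0747, 0.0747, 0.0747, 0.0747, 0.0284]  mean=0.1612  Neff=13.6196  idx=[0, 1, 2, 3, 4, 5, 6, 7, 8, 9, 9, 10, 11, 12]

post_mean = 0.1612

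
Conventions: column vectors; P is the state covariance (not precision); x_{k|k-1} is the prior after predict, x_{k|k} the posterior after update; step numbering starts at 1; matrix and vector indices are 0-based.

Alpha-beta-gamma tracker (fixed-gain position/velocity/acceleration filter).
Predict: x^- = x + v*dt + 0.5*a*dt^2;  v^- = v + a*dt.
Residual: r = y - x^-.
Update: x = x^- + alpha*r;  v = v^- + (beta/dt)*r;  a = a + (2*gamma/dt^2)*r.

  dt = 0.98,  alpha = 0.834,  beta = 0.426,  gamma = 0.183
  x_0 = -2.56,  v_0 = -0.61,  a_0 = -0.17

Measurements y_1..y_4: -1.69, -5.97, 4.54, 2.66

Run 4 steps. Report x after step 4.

x_post = 3.3256

step 1: x_pred=-3.2394  r=1.5494  x^+=-1.9472  v^+=-0.1031  a^+=0.4205
step 2: x_pred=-1.8463  r=-4.1237  x^+=-5.2855  v^+=-1.4836  a^+=-1.1510
step 3: x_pred=-7.2921  r=11.8321  x^+=2.5759  v^+=2.5318  a^+=3.3581
step 4: x_pred=6.6696  r=-4.0096  x^+=3.3256  v^+=4.0797  a^+=1.8301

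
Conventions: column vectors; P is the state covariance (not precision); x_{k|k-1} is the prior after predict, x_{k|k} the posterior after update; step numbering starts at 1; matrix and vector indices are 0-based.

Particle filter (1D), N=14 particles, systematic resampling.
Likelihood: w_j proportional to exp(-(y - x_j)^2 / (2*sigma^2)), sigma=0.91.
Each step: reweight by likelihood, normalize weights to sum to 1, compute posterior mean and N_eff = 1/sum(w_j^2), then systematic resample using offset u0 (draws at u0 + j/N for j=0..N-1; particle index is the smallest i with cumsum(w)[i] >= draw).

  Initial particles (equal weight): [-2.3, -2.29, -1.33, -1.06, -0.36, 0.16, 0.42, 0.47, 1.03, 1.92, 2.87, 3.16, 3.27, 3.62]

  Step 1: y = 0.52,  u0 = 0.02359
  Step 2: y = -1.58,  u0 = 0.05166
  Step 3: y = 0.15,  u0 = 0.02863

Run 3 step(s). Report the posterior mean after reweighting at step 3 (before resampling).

post_mean = -0.1457

step 1: w=[0.0016, 0.0017, 0.0247, 0.0432, 0.1220, 0.1801, 0.1936, 0.1945, 0.1665, 0.0597, 0.0069, 0.0029, 0.0020, 0.0006]  mean=0.3955  Neff=6.3903  idx=[2, 4, 4, 5, 5, 6, 6, 6, 7, 7, 7, 8, 8, 9]
step 2: w=[0.3651, 0.1544, 0.1544, 0.0609, 0.0609, 0.0339, 0.0339, 0.0339, 0.0300, 0.0300, 0.0300, 0.0062, 0.0062, 0.0002]  mean=-0.4791  Neff=5.1378  idx=[0, 0, 0, 0, 0, 1, 1, 2, 2, 3, 4, 6, 8, 10]
step 3: w=[0.0278, 0.0278, 0.0278, 0.0278, 0.0278, 0.0891, 0.0891, 0.0891, 0.0891, 0.1043, 0.1043, 0.0998, 0.0980, 0.0980]  mean=-0.1457  Neff=11.5491  idx=[1, 3, 5, 6, 6, 7, 8, 9, 10, 10, 11, 12, 12, 13]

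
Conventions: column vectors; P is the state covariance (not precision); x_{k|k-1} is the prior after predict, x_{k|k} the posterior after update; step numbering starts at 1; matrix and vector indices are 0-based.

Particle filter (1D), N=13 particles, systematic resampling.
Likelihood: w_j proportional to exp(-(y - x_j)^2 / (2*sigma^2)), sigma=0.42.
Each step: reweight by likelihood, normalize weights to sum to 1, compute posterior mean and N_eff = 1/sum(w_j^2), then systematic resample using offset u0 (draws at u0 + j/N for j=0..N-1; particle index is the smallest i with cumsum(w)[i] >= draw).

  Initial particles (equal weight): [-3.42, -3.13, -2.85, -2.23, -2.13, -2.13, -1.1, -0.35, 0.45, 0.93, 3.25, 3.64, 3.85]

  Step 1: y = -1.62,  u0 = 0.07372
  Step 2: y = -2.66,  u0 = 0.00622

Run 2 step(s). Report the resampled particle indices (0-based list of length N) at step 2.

step 1: w=[0.0001, 0.0009, 0.0076, 0.1940, 0.2665, 0.2665, 0.2588, 0.0058, 0.0000, 0.0000, 0.0000, 0.0000, 0.0000]  mean=-1.8790  Neff=4.0538  idx=[3, 3, 4, 4, 4, 4, 5, 5, 5, 6, 6, 6, 7]
step 2: w=[0.1363, 0.1363, 0.1038, 0.1038, 0.1038, 0.1038, 0.1038, 0.1038, 0.1038, 0.0002, 0.0002, 0.0002, 0.0000]  mean=-2.1565  Neff=8.8813  idx=[0, 0, 1, 1, 2, 3, 3, 4, 5, 6, 6, 7, 8]

resampled_idx = [0, 0, 1, 1, 2, 3, 3, 4, 5, 6, 6, 7, 8]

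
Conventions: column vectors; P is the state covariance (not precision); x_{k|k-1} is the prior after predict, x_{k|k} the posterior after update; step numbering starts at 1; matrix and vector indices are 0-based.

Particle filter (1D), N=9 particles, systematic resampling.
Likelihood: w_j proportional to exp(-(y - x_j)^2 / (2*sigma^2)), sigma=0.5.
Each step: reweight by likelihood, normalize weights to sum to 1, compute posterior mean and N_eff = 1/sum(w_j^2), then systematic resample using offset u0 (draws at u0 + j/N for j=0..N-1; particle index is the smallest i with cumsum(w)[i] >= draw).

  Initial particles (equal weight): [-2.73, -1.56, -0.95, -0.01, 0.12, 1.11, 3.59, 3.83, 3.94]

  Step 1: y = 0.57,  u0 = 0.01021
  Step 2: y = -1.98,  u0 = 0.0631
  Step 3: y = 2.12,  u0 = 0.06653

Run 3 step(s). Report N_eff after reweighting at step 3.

step 1: w=[0.0000, 0.0001, 0.0056, 0.2924, 0.3822, 0.3198, 0.0000, 0.0000, 0.0000]  mean=0.3924  Neff=2.9958  idx=[3, 3, 3, 4, 4, 4, 4, 5, 5]
step 2: w=[0.2279, 0.2279, 0.2279, 0.0791, 0.0791, 0.0791, 0.0791, 0.0000, 0.0000]  mean=0.0311  Neff=5.5308  idx=[0, 0, 1, 1, 2, 2, 3, 4, 6]
step 3: w=[0.0677, 0.0677, 0.0677, 0.0677, 0.0677, 0.0677, 0.1980, 0.1980, 0.1980]  mean=0.0672  Neff=6.8921  idx=[0, 2, 4, 5, 6, 7, 7, 8, 8]

N_eff = 6.8921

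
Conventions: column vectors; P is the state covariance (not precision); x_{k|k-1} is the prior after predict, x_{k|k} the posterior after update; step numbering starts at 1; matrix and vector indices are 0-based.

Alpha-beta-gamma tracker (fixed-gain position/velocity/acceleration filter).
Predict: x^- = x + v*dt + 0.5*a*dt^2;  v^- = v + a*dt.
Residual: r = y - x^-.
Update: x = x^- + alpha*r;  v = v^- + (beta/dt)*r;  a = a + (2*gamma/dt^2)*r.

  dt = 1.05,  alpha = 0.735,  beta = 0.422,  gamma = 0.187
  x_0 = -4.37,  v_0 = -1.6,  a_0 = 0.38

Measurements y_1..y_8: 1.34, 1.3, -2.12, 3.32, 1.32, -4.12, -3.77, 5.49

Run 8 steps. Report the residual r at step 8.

step 1: x_pred=-5.8405  r=7.1805  x^+=-0.5628  v^+=1.6849  a^+=2.8158
step 2: x_pred=2.7585  r=-1.4585  x^+=1.6865  v^+=4.0553  a^+=2.3211
step 3: x_pred=7.2241  r=-9.3441  x^+=0.3562  v^+=2.7370  a^+=-0.8487
step 4: x_pred=2.7622  r=0.5578  x^+=3.1722  v^+=2.0700  a^+=-0.6595
step 5: x_pred=4.9822  r=-3.6622  x^+=2.2905  v^+=-0.0943  a^+=-1.9018
step 6: x_pred=1.1431  r=-5.2631  x^+=-2.7253  v^+=-4.2065  a^+=-3.6872
step 7: x_pred=-9.1746  r=5.4046  x^+=-5.2022  v^+=-5.9059  a^+=-1.8538
step 8: x_pred=-12.4253  r=17.9153  x^+=0.7424  v^+=-0.6521  a^+=4.2236

resid = 17.9153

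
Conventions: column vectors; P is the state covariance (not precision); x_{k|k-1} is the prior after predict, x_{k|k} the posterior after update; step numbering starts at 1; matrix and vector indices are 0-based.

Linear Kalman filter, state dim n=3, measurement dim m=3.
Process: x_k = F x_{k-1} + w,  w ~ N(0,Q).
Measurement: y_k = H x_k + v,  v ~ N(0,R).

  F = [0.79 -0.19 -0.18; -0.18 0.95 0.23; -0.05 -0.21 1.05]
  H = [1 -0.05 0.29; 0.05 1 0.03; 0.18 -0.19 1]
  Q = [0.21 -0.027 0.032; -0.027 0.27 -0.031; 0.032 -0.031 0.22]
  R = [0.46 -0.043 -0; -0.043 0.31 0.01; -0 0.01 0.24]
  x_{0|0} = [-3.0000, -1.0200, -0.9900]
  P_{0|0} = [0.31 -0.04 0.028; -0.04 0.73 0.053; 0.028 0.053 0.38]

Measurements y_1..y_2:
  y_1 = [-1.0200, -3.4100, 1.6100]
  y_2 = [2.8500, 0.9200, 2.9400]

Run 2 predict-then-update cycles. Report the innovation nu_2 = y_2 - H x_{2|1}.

step 1: x^-=[-1.9980, -0.6567, -0.6753]  P^-=[0.4498 -0.2554 -0.0018; -0.2554 0.9935 -0.0370; -0.0018 -0.0370 0.6448]  S=[0.9921 -0.3300 0.3302; -0.3300 1.2774 -0.2358; 0.3302 -0.2358 0.9661]  K=[0.4554 -0.0723 -0.0411; -0.0436 0.7398 -0.0858; -0.0081 0.1141 0.7050]  nu=[1.1410, -2.6331, 2.5202]  x^+=[-1.3917, -2.8706, 0.7915]  P^+=[0.2278 -0.0519 -0.0615; -0.0519 0.2317 0.0402; -0.0615 0.0402 0.1890]
step 2: x^-=[-0.6965, -2.2945, 1.5035]  P^-=[0.4025 -0.1716 -0.0534; -0.1716 0.5369 0.0214; -0.0534 0.0214 0.4268]  S=[0.8853 -0.2134 0.1770; -0.2134 0.8323 -0.0865; 0.1770 -0.0865 0.6836]  K=[0.4379 -0.0766 -0.0475; -0.0549 0.6141 -0.0711; -0.0229 0.0968 0.6225]  nu=[2.9958, 3.2042, 1.1259]  x^+=[0.3163, -0.5712, 2.4459]  P^+=[0.2200 -0.0522 -0.0617; -0.0522 0.1936 0.0352; -0.0617 0.0352 0.1682]

innov = [2.9958, 3.2042, 1.1259]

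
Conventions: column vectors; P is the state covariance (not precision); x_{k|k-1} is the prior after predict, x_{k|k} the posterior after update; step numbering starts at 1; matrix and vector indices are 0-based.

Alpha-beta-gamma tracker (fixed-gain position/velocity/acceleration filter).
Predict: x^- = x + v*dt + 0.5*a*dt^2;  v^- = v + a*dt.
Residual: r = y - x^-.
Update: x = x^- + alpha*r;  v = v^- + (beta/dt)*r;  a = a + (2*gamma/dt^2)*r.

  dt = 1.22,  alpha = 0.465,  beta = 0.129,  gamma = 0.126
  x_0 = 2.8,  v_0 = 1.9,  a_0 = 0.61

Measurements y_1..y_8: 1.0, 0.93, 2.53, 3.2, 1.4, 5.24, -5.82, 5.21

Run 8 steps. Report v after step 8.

step 1: x_pred=5.5720  r=-4.5720  x^+=3.4460  v^+=2.1608  a^+=-0.1641
step 2: x_pred=5.9600  r=-5.0300  x^+=3.6211  v^+=1.4287  a^+=-1.0157
step 3: x_pred=4.6082  r=-2.0782  x^+=3.6419  v^+=-0.0302  a^+=-1.3676
step 4: x_pred=2.5873  r=0.6127  x^+=2.8722  v^+=-1.6338  a^+=-1.2638
step 5: x_pred=-0.0616  r=1.4616  x^+=0.6180  v^+=-3.0212  a^+=-1.0164
step 6: x_pred=-3.8242  r=9.0642  x^+=0.3907  v^+=-3.3027  a^+=0.5183
step 7: x_pred=-3.2529  r=-2.5671  x^+=-4.4466  v^+=-2.9418  a^+=0.0836
step 8: x_pred=-7.9734  r=13.1834  x^+=-1.8431  v^+=-1.4458  a^+=2.3157

v_post = -1.4458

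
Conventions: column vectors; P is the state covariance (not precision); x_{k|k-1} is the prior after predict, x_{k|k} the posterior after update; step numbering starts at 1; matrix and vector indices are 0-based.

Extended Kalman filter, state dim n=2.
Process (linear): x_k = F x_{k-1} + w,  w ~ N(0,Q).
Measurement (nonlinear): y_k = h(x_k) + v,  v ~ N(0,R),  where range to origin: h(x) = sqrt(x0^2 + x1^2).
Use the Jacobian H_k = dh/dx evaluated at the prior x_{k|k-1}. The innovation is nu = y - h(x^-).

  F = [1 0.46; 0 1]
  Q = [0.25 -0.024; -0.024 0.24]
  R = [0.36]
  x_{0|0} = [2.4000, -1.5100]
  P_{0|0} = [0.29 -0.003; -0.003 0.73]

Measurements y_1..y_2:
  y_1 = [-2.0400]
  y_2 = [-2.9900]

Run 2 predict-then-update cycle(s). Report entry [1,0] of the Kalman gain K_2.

K[1,0] = 0.5671

step 1: x^-=[1.7054, -1.5100]  P^-=[0.6917 0.3088; 0.3088 0.9700]  H_jac=[0.7487 -0.6629]  S=[0.8675]  K=[0.3610; -0.4747]  nu=[-4.3178]  x^+=[0.1466, 0.5399]  P^+=[0.5786 0.4575; 0.4575 0.7745]
step 2: x^-=[0.3949, 0.5399]  P^-=[1.4134 0.7897; 0.7897 1.0145]  H_jac=[0.5904 0.8071]  S=[2.2662]  K=[0.6495; 0.5671]  nu=[-3.6589]  x^+=[-1.9815, -1.5349]  P^+=[0.4574 -0.0449; -0.0449 0.2858]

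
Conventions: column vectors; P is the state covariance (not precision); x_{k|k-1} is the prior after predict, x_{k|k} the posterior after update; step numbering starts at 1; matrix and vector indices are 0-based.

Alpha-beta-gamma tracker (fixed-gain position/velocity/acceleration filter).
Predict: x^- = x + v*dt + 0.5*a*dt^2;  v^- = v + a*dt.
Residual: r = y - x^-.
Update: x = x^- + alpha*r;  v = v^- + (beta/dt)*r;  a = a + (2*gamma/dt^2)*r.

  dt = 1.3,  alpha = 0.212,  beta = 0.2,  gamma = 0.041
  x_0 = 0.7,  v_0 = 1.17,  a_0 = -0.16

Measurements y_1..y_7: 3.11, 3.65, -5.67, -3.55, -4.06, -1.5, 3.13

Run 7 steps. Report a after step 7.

a_post = 0.2439

step 1: x_pred=2.0858  r=1.0242  x^+=2.3029  v^+=1.1196  a^+=-0.1103
step 2: x_pred=3.6652  r=-0.0152  x^+=3.6619  v^+=0.9738  a^+=-0.1110
step 3: x_pred=4.8341  r=-10.5041  x^+=2.6072  v^+=-0.7865  a^+=-0.6207
step 4: x_pred=1.0603  r=-4.6103  x^+=0.0829  v^+=-2.3027  a^+=-0.8444
step 5: x_pred=-3.6242  r=-0.4358  x^+=-3.7166  v^+=-3.4675  a^+=-0.8655
step 6: x_pred=-8.9557  r=7.4557  x^+=-7.3751  v^+=-3.4457  a^+=-0.5038
step 7: x_pred=-12.2802  r=15.4102  x^+=-9.0132  v^+=-1.7298  a^+=0.2439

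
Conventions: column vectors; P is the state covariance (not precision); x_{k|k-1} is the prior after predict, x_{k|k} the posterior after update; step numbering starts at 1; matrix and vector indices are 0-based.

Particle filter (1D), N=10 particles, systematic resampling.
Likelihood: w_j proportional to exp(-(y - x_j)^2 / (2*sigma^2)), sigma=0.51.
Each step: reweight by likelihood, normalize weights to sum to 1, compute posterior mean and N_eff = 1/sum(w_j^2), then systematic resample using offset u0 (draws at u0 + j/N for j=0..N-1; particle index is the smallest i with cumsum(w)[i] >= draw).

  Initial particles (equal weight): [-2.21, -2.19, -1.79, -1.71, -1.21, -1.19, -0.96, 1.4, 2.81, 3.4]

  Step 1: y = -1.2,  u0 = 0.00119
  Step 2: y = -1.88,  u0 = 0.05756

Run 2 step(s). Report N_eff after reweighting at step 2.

N_eff = 7.8590

step 1: w=[0.0327, 0.0353, 0.1189, 0.1409, 0.2322, 0.2322, 0.2079, 0.0000, 0.0000, 0.0000]  mean=-1.3601  Neff=5.3382  idx=[0, 2, 3, 3, 4, 4, 5, 5, 6, 6]
step 2: w=[0.1417, 0.1720, 0.1652, 0.1652, 0.0737, 0.0737, 0.0699, 0.0699, 0.0343, 0.0343]  mean=-1.5967  Neff=7.8590  idx=[0, 1, 1, 2, 2, 3, 4, 5, 6, 8]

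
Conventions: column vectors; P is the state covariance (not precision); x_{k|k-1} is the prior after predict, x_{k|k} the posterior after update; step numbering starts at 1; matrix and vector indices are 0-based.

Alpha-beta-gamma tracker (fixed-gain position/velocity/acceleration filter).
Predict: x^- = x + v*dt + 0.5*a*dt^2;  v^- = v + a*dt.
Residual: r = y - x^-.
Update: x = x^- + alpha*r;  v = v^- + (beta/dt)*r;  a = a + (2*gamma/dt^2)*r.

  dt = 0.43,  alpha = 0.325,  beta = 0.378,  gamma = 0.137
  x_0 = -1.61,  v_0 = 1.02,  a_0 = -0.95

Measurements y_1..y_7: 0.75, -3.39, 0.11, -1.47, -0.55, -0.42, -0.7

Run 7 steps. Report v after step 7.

v_post = 2.2665

step 1: x_pred=-1.2592  r=2.0092  x^+=-0.6062  v^+=2.3778  a^+=2.0274
step 2: x_pred=0.6036  r=-3.9936  x^+=-0.6943  v^+=-0.2611  a^+=-3.8907
step 3: x_pred=-1.1663  r=1.2763  x^+=-0.7515  v^+=-0.8122  a^+=-1.9994
step 4: x_pred=-1.2856  r=-0.1844  x^+=-1.3455  v^+=-1.8341  a^+=-2.2727
step 5: x_pred=-2.3443  r=1.7943  x^+=-1.7611  v^+=-1.2340  a^+=0.3862
step 6: x_pred=-2.2561  r=1.8361  x^+=-1.6593  v^+=0.5461  a^+=3.1070
step 7: x_pred=-1.1373  r=0.4373  x^+=-0.9952  v^+=2.2665  a^+=3.7550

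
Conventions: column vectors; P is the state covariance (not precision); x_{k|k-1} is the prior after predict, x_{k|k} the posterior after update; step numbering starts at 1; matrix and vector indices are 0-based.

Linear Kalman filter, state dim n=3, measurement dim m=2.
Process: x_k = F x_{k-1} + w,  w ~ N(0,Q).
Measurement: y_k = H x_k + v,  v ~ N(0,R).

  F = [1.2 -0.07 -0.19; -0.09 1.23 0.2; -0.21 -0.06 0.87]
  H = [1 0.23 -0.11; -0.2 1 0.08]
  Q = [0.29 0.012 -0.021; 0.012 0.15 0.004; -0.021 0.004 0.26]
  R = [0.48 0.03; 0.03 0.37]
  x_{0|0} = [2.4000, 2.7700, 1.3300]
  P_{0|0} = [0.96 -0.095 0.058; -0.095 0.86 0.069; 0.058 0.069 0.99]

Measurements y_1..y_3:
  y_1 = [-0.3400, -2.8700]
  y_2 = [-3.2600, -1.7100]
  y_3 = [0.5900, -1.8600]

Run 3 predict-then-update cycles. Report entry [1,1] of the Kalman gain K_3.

step 1: x^-=[2.4334, 3.4571, 0.4869]  P^-=[1.7037 -0.3463 -0.3581; -0.3463 1.5514 0.2210; -0.3581 0.2210 1.0240]  S=[2.1864 -0.3501; -0.3501 2.1814]  K=[0.7269 -0.2114; 0.1169 0.7698; -0.1689 0.1446]  nu=[-3.5150, -5.8794]  x^+=[1.1213, -1.4799, 0.2305]  P^+=[0.3432 0.0101 0.0263; 0.0101 0.2918 -0.0182; 0.0263 -0.0182 0.8989]
step 2: x^-=[1.4054, -1.8751, 0.0538]  P^-=[0.8038 -0.0581 -0.2260; -0.0581 0.6181 0.1204; -0.2260 0.1204 0.9491]  S=[1.3449 -0.0864; -0.0864 1.0760]  K=[0.5952 -0.1724; 0.0913 0.6015; -0.2117 0.2074]  nu=[-4.2282, 0.4418]  x^+=[-1.1872, -1.9955, 1.0407]  P^+=[0.2777 0.0100 -0.0042; 0.0100 0.2271 0.0028; -0.0042 0.0028 0.8349]
step 3: x^-=[-1.4827, -2.1394, 1.2744]  P^-=[0.7215 -0.0563 -0.2333; -0.0563 0.5285 0.1387; -0.2333 0.1387 0.9065]  S=[1.2589 -0.0909; -0.0909 0.9853]  K=[0.5710 -0.1698; 0.0806 0.5665; -0.2218 0.2412]  nu=[2.7050, -0.1191]  x^+=[0.0820, -1.9887, 0.6458]  P^+=[0.2650 0.0087 -0.0176; 0.0087 0.2124 0.0169; -0.0176 0.0169 0.7775]

K[1,1] = 0.5665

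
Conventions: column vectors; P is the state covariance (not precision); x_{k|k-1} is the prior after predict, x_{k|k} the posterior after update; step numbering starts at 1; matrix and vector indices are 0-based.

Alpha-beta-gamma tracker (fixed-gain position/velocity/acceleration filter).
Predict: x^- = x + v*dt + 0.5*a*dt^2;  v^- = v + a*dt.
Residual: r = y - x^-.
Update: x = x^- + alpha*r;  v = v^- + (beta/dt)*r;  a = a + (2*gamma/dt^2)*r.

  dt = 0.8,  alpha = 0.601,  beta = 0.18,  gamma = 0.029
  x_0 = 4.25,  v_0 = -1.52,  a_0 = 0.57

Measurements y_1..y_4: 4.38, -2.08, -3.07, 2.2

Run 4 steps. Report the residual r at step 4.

resid = 5.9278

step 1: x_pred=3.2164  r=1.1636  x^+=3.9157  v^+=-0.8022  a^+=0.6755
step 2: x_pred=3.4901  r=-5.5701  x^+=0.1425  v^+=-1.5151  a^+=0.1707
step 3: x_pred=-1.0150  r=-2.0550  x^+=-2.2501  v^+=-1.8410  a^+=-0.0156
step 4: x_pred=-3.7278  r=5.9278  x^+=-0.1652  v^+=-0.5197  a^+=0.5216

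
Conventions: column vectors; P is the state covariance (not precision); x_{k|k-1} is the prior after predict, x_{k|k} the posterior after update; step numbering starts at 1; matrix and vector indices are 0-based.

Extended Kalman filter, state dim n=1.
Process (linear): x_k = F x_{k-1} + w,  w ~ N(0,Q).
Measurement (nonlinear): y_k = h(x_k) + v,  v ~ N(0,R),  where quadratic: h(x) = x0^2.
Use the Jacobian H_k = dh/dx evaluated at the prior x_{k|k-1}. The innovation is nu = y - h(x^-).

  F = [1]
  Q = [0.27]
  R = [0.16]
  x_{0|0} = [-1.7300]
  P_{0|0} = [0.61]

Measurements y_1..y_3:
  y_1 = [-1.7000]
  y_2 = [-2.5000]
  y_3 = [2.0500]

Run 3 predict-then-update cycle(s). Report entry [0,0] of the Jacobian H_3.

H_jac[0,0] = 2.7405

step 1: x^-=[-1.7300]  P^-=[0.8800]  H_jac=[-3.4600]  S=[10.6950]  K=[-0.2847]  nu=[-4.6929]  x^+=[-0.3940]  P^+=[0.0132]
step 2: x^-=[-0.3940]  P^-=[0.2832]  H_jac=[-0.7879]  S=[0.3358]  K=[-0.6644]  nu=[-2.6552]  x^+=[1.3702]  P^+=[0.1349]
step 3: x^-=[1.3702]  P^-=[0.4049]  H_jac=[2.7405]  S=[3.2010]  K=[0.3467]  nu=[0.1725]  x^+=[1.4300]  P^+=[0.0202]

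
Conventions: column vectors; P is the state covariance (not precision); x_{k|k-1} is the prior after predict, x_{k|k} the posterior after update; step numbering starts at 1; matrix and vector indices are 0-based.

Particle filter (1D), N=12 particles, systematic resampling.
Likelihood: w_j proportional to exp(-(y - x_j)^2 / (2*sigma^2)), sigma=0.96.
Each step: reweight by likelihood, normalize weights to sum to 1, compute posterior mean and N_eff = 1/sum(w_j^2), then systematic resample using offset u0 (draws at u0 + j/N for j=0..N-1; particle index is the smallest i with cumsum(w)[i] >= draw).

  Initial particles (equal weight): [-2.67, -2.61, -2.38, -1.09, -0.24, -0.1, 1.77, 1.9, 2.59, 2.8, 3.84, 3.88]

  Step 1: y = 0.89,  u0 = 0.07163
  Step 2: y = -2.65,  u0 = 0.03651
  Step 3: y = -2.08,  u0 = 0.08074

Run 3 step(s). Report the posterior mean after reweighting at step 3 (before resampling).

step 1: w=[0.0004, 0.0005, 0.0011, 0.0425, 0.1782, 0.2093, 0.2340, 0.2048, 0.0743, 0.0492, 0.0032, 0.0028]  mean=1.0417  Neff=5.4950  idx=[4, 4, 5, 5, 5, 6, 6, 6, 7, 7, 8, 9]
step 2: w=[0.2463, 0.2463, 0.1690, 0.1690, 0.1690, 0.0001, 0.0001, 0.0001, 0.0001, 0.0001, 0.0000, 0.0000]  mean=-0.1678  Neff=4.8324  idx=[0, 0, 0, 1, 1, 1, 2, 2, 3, 3, 4, 4]
step 3: w=[0.0953, 0.0953, 0.0953, 0.0953, 0.0953, 0.0953, 0.0713, 0.0713, 0.0713, 0.0713, 0.0713, 0.0713]  mean=-0.1801  Neff=11.7560  idx=[0, 1, 2, 3, 4, 5, 6, 7, 8, 9, 10, 11]

post_mean = -0.1801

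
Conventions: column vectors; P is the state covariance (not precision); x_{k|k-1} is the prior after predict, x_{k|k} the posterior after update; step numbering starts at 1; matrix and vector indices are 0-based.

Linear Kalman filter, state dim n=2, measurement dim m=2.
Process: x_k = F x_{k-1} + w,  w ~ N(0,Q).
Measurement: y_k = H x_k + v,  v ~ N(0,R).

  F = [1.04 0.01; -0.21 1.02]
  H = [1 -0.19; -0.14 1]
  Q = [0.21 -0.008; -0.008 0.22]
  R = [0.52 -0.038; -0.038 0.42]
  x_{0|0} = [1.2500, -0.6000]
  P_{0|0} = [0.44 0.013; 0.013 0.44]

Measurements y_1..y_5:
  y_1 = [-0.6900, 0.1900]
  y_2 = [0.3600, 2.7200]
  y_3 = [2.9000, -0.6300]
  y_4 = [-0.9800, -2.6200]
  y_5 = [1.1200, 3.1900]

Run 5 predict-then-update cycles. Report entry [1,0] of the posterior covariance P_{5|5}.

step 1: x^-=[1.2940, -0.8745]  P^-=[0.6862 -0.0858; -0.0858 0.6916]  S=[1.2638 -0.3536; -0.3536 1.1491]  K=[0.5598 0.0139; -0.0006 0.6121]  nu=[-2.1502, 1.2457]  x^+=[0.1077, -0.1106]  P^+=[0.2955 0.0260; 0.0260 0.2608]
step 2: x^-=[0.1110, -0.1355]  P^-=[0.5302 -0.0424; -0.0424 0.4932]  S=[1.0841 -0.2495; -0.2495 0.9355]  K=[0.4984 0.0082; -0.0030 0.5328]  nu=[0.2233, 2.8710]  x^+=[0.2459, 1.3935]  P^+=[0.2629 0.0213; 0.0213 0.2269]
step 3: x^-=[0.2697, 1.3697]  P^-=[0.4948 -0.0405; -0.0405 0.4585]  S=[1.0468 -0.2360; -0.2360 0.8995]  K=[0.4810 0.0041; -0.0060 0.5144]  nu=[2.8906, -1.9620]  x^+=[1.6519, 0.3432]  P^+=[0.2536 0.0190; 0.0190 0.2189]
step 4: x^-=[1.7214, 0.0032]  P^-=[0.4847 -0.0411; -0.0411 0.4509]  S=[1.0366 -0.2337; -0.2337 0.8919]  K=[0.4757 0.0025; -0.0073 0.5101]  nu=[-2.7008, -2.3822]  x^+=[0.4308, -1.1922]  P^+=[0.2507 0.0181; 0.0181 0.2170]
step 5: x^-=[0.4361, -1.3065]  P^-=[0.4815 -0.0414; -0.0414 0.4491]  S=[1.0335 -0.2333; -0.2333 0.8901]  K=[0.4740 0.0020; -0.0077 0.5090]  nu=[0.4357, 4.5576]  x^+=[0.6515, 1.0100]  P^+=[0.2498 0.0178; 0.0178 0.2166]

P_post[1,0] = 0.0178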